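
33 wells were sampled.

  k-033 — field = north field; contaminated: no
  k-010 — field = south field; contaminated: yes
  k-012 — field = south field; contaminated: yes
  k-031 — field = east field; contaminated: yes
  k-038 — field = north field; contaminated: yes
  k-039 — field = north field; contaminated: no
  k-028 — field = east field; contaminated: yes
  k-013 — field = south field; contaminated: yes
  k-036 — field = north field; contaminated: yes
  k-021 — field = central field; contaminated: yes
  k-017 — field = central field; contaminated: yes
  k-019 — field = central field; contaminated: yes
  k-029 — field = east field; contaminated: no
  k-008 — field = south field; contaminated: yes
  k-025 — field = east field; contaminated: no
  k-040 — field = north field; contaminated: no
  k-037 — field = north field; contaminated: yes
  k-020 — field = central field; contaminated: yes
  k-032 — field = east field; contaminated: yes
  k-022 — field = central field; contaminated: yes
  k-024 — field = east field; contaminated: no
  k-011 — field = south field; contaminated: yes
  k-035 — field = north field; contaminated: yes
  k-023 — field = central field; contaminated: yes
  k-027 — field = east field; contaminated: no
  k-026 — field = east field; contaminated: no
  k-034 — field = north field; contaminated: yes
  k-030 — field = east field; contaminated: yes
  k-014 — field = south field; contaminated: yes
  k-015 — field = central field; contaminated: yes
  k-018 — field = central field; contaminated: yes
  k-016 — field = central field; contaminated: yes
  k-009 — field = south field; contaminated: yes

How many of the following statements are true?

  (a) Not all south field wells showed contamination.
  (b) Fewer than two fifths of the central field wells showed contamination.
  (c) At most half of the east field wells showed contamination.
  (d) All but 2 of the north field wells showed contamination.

1

(a) south field: |A| = 7, |A ∩ B| = 7; needs A ⊄ B (|A ∖ B| ≥ 1) — false.
(b) central field: |A| = 9, |A ∩ B| = 9; needs |A ∩ B| / |A| < 2/5 — false.
(c) east field: |A| = 9, |A ∩ B| = 4; needs |A ∩ B| ≤ |A ∖ B| — true.
(d) north field: |A| = 8, |A ∩ B| = 5; needs |A ∖ B| = 2 — false.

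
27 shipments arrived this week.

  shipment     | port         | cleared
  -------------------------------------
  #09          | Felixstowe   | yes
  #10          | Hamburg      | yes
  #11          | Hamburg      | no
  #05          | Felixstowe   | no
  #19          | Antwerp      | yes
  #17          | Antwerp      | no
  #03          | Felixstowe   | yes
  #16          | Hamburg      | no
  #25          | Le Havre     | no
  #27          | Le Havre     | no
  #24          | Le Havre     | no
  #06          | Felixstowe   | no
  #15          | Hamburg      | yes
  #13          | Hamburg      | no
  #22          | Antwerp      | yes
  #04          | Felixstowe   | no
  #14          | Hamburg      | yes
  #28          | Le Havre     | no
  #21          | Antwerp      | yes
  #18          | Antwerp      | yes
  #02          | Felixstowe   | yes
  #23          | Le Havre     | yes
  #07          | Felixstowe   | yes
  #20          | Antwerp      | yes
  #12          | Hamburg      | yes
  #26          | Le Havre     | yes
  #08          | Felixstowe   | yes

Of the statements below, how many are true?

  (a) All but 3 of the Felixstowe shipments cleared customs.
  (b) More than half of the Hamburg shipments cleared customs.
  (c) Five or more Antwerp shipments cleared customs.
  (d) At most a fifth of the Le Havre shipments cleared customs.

(a) Felixstowe: |A| = 8, |A ∩ B| = 5; needs |A ∖ B| = 3 — true.
(b) Hamburg: |A| = 7, |A ∩ B| = 4; needs |A ∩ B| > |A ∖ B| — true.
(c) Antwerp: |A| = 6, |A ∩ B| = 5; needs |A ∩ B| ≥ 5 — true.
(d) Le Havre: |A| = 6, |A ∩ B| = 2; needs |A ∩ B| / |A| ≤ 1/5 — false.

3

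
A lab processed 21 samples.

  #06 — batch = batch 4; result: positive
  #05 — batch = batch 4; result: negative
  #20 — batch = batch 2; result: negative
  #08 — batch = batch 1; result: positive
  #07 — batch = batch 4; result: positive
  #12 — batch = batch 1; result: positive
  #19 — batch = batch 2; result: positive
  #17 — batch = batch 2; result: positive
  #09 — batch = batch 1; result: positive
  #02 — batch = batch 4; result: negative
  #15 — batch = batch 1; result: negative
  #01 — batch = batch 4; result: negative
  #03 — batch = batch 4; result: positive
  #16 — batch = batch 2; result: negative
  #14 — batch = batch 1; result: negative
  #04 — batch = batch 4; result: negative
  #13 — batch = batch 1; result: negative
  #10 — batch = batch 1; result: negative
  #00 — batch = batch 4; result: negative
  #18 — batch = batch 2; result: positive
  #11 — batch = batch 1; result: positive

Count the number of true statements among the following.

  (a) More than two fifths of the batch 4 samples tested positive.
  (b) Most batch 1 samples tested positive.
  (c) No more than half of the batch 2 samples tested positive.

(a) batch 4: |A| = 8, |A ∩ B| = 3; needs |A ∩ B| / |A| > 2/5 — false.
(b) batch 1: |A| = 8, |A ∩ B| = 4; needs |A ∩ B| > |A ∖ B| — false.
(c) batch 2: |A| = 5, |A ∩ B| = 3; needs |A ∩ B| ≤ |A ∖ B| — false.

0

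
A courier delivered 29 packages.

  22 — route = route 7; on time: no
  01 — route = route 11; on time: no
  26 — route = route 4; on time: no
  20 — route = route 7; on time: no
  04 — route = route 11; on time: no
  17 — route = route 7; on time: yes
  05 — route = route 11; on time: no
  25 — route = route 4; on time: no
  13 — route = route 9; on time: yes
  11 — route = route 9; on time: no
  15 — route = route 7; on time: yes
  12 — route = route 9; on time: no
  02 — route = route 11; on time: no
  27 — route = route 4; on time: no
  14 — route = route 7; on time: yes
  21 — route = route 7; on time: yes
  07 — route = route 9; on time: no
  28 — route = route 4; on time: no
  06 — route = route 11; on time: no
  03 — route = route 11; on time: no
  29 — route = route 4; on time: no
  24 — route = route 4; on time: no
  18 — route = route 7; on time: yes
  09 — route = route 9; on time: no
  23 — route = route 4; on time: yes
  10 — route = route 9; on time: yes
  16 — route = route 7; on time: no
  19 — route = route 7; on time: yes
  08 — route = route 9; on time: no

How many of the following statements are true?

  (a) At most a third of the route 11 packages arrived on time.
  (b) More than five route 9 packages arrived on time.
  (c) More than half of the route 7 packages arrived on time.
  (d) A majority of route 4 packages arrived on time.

2

(a) route 11: |A| = 6, |A ∩ B| = 0; needs |A ∩ B| / |A| ≤ 1/3 — true.
(b) route 9: |A| = 7, |A ∩ B| = 2; needs |A ∩ B| > 5 — false.
(c) route 7: |A| = 9, |A ∩ B| = 6; needs |A ∩ B| > |A ∖ B| — true.
(d) route 4: |A| = 7, |A ∩ B| = 1; needs |A ∩ B| > |A ∖ B| — false.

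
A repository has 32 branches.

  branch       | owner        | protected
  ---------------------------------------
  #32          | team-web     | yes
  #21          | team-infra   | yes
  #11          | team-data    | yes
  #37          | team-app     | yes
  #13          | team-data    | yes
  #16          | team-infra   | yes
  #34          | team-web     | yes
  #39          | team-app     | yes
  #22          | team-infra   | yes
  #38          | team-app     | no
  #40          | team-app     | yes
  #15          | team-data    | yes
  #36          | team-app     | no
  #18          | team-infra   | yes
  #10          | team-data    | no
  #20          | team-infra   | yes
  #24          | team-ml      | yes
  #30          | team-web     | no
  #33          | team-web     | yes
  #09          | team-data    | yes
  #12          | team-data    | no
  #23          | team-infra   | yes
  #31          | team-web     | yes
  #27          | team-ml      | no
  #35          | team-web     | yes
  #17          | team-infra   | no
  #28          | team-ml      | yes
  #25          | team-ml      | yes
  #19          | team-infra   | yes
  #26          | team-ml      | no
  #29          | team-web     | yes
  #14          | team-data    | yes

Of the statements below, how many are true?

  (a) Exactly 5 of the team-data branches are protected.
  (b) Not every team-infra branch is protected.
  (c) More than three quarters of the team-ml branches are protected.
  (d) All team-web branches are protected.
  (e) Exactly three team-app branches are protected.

(a) team-data: |A| = 7, |A ∩ B| = 5; needs |A ∩ B| = 5 — true.
(b) team-infra: |A| = 8, |A ∩ B| = 7; needs A ⊄ B (|A ∖ B| ≥ 1) — true.
(c) team-ml: |A| = 5, |A ∩ B| = 3; needs |A ∩ B| / |A| > 3/4 — false.
(d) team-web: |A| = 7, |A ∩ B| = 6; needs A ⊆ B, i.e. every element of A is in B (|A ∖ B| = 0) — false.
(e) team-app: |A| = 5, |A ∩ B| = 3; needs |A ∩ B| = 3 — true.

3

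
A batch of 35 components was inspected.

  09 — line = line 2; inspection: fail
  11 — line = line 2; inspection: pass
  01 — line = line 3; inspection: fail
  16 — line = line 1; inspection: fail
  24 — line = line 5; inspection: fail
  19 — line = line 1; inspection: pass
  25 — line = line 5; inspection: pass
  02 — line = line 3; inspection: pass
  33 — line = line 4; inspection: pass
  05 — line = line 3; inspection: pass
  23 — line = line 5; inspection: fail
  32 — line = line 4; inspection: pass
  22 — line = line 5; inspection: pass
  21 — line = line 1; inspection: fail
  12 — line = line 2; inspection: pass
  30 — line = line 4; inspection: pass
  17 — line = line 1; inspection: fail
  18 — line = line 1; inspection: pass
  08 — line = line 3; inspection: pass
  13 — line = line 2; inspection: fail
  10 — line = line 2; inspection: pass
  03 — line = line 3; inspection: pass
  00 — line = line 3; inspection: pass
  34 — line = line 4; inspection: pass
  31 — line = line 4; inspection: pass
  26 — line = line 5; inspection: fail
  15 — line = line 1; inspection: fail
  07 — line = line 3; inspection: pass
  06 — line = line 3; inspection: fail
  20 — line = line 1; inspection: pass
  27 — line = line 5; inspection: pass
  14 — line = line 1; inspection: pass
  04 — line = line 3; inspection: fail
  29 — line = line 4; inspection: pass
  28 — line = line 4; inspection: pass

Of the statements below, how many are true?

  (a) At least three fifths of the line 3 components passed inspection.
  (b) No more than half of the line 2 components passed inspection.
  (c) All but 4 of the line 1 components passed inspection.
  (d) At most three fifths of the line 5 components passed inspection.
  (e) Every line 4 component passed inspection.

(a) line 3: |A| = 9, |A ∩ B| = 6; needs |A ∩ B| / |A| ≥ 3/5 — true.
(b) line 2: |A| = 5, |A ∩ B| = 3; needs |A ∩ B| ≤ |A ∖ B| — false.
(c) line 1: |A| = 8, |A ∩ B| = 4; needs |A ∖ B| = 4 — true.
(d) line 5: |A| = 6, |A ∩ B| = 3; needs |A ∩ B| / |A| ≤ 3/5 — true.
(e) line 4: |A| = 7, |A ∩ B| = 7; needs A ⊆ B, i.e. every element of A is in B (|A ∖ B| = 0) — true.

4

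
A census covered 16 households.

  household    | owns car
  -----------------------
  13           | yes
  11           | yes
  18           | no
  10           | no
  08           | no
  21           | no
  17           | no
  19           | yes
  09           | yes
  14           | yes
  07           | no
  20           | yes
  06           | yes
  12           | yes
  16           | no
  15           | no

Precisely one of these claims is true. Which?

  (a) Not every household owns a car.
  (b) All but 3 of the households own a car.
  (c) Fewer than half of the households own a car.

|A| = 16, |A ∩ B| = 8, |A ∖ B| = 8.
(a) requires A ⊄ B (|A ∖ B| ≥ 1): true.
(b) requires |A ∖ B| = 3: false.
(c) requires |A ∩ B| < |A ∖ B|: false.

(a)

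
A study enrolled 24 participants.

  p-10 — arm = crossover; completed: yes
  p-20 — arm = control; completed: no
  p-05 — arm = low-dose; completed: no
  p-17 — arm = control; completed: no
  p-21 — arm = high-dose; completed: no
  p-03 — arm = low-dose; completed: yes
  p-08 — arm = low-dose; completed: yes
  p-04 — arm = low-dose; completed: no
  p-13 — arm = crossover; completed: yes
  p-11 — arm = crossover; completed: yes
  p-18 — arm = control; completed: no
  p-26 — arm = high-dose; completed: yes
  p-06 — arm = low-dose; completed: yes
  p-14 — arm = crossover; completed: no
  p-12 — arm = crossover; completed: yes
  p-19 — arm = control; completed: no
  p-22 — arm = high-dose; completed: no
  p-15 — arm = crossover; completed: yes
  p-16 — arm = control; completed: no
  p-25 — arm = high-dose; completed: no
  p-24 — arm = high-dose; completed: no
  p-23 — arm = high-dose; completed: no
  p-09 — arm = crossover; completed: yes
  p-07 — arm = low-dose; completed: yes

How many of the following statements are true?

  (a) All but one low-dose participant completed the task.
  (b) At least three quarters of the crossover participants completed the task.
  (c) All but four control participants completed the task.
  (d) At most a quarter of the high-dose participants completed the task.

(a) low-dose: |A| = 6, |A ∩ B| = 4; needs |A ∖ B| = 1 — false.
(b) crossover: |A| = 7, |A ∩ B| = 6; needs |A ∩ B| / |A| ≥ 3/4 — true.
(c) control: |A| = 5, |A ∩ B| = 0; needs |A ∖ B| = 4 — false.
(d) high-dose: |A| = 6, |A ∩ B| = 1; needs |A ∩ B| / |A| ≤ 1/4 — true.

2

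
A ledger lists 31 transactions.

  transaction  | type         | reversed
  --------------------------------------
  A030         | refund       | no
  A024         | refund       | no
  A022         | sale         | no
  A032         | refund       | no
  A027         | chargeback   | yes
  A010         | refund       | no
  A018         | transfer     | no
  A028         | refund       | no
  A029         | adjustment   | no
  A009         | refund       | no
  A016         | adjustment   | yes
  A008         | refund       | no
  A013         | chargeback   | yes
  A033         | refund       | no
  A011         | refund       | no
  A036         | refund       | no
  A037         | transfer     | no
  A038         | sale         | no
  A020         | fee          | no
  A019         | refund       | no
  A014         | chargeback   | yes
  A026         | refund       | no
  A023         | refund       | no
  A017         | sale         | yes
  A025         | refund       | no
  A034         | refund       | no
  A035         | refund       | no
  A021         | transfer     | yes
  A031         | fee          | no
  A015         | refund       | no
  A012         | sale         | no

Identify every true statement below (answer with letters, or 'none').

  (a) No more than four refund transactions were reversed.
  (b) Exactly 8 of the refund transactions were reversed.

(a)

|A| = 17, |A ∩ B| = 0, |A ∖ B| = 17.
(a) |A ∩ B| ≤ 4: holds.
(b) |A ∩ B| = 8: fails.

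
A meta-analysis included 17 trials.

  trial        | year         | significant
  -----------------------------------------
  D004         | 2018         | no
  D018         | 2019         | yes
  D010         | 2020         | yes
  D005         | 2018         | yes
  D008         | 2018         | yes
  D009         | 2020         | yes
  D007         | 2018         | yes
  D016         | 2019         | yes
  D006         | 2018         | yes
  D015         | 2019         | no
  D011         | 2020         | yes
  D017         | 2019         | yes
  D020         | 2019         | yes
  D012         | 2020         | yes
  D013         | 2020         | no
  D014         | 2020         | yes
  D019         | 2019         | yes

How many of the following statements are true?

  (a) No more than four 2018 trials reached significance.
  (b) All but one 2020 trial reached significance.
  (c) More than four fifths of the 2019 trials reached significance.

3

(a) 2018: |A| = 5, |A ∩ B| = 4; needs |A ∩ B| ≤ 4 — true.
(b) 2020: |A| = 6, |A ∩ B| = 5; needs |A ∖ B| = 1 — true.
(c) 2019: |A| = 6, |A ∩ B| = 5; needs |A ∩ B| / |A| > 4/5 — true.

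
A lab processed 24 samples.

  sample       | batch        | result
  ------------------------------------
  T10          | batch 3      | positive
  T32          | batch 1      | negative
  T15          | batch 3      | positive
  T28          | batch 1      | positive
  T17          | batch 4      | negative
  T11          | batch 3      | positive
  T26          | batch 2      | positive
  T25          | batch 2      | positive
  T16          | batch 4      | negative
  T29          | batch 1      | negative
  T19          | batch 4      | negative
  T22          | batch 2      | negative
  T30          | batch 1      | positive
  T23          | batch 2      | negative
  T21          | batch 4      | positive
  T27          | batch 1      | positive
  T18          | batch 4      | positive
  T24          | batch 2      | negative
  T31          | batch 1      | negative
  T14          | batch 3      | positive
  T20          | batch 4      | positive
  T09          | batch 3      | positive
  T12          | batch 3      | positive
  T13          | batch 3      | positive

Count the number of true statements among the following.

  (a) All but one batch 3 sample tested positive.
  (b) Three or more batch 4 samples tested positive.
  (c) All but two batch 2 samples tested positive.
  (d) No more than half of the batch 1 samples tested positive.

2

(a) batch 3: |A| = 7, |A ∩ B| = 7; needs |A ∖ B| = 1 — false.
(b) batch 4: |A| = 6, |A ∩ B| = 3; needs |A ∩ B| ≥ 3 — true.
(c) batch 2: |A| = 5, |A ∩ B| = 2; needs |A ∖ B| = 2 — false.
(d) batch 1: |A| = 6, |A ∩ B| = 3; needs |A ∩ B| ≤ |A ∖ B| — true.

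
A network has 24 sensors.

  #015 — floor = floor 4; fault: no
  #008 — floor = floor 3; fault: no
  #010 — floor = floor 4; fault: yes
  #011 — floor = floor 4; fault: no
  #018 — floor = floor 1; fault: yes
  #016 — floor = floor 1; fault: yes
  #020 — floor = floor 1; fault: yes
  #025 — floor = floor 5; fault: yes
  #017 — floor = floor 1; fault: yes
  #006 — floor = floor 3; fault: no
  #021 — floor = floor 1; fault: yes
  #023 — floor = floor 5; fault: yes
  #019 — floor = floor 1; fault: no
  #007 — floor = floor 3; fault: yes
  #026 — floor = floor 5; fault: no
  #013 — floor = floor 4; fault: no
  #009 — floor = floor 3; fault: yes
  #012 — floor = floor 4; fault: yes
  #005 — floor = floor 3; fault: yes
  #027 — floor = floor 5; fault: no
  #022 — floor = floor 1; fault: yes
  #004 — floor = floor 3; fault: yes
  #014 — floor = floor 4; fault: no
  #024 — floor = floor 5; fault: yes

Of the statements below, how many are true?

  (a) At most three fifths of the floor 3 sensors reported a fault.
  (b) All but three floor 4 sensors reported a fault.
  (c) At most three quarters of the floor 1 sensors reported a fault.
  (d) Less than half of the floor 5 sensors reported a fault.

0

(a) floor 3: |A| = 6, |A ∩ B| = 4; needs |A ∩ B| / |A| ≤ 3/5 — false.
(b) floor 4: |A| = 6, |A ∩ B| = 2; needs |A ∖ B| = 3 — false.
(c) floor 1: |A| = 7, |A ∩ B| = 6; needs |A ∩ B| / |A| ≤ 3/4 — false.
(d) floor 5: |A| = 5, |A ∩ B| = 3; needs |A ∩ B| < |A ∖ B| — false.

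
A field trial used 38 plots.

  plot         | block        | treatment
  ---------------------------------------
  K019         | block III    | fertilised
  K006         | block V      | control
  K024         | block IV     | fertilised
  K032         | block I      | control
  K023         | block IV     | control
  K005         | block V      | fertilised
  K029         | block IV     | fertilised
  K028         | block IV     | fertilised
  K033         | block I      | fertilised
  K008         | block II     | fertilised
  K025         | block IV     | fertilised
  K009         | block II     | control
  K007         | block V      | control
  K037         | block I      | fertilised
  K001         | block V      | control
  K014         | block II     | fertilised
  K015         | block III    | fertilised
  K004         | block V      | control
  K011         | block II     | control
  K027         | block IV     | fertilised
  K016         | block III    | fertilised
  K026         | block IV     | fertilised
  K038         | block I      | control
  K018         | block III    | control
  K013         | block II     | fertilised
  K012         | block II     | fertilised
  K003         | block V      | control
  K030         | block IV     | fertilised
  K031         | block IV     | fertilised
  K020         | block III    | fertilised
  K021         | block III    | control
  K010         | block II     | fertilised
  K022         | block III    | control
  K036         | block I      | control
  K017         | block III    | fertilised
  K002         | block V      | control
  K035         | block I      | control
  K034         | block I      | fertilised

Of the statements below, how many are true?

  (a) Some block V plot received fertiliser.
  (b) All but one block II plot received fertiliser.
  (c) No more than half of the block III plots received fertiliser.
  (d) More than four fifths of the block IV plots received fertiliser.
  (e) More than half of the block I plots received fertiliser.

2

(a) block V: |A| = 7, |A ∩ B| = 1; needs A ∩ B ≠ ∅ (|A ∩ B| ≥ 1) — true.
(b) block II: |A| = 7, |A ∩ B| = 5; needs |A ∖ B| = 1 — false.
(c) block III: |A| = 8, |A ∩ B| = 5; needs |A ∩ B| ≤ |A ∖ B| — false.
(d) block IV: |A| = 9, |A ∩ B| = 8; needs |A ∩ B| / |A| > 4/5 — true.
(e) block I: |A| = 7, |A ∩ B| = 3; needs |A ∩ B| > |A ∖ B| — false.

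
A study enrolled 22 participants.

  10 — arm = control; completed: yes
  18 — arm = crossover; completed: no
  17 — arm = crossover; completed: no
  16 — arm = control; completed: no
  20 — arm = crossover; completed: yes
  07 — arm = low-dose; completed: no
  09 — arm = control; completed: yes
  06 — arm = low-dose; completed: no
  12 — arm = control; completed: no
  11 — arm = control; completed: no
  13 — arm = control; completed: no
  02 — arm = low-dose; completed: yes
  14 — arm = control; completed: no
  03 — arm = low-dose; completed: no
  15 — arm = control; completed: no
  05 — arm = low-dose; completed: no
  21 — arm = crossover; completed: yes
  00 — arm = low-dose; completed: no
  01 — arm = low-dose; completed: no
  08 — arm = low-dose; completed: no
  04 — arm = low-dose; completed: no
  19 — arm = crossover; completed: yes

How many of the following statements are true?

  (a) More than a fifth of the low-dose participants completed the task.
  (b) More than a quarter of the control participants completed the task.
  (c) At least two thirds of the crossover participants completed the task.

0

(a) low-dose: |A| = 9, |A ∩ B| = 1; needs |A ∩ B| / |A| > 1/5 — false.
(b) control: |A| = 8, |A ∩ B| = 2; needs |A ∩ B| / |A| > 1/4 — false.
(c) crossover: |A| = 5, |A ∩ B| = 3; needs |A ∩ B| / |A| ≥ 2/3 — false.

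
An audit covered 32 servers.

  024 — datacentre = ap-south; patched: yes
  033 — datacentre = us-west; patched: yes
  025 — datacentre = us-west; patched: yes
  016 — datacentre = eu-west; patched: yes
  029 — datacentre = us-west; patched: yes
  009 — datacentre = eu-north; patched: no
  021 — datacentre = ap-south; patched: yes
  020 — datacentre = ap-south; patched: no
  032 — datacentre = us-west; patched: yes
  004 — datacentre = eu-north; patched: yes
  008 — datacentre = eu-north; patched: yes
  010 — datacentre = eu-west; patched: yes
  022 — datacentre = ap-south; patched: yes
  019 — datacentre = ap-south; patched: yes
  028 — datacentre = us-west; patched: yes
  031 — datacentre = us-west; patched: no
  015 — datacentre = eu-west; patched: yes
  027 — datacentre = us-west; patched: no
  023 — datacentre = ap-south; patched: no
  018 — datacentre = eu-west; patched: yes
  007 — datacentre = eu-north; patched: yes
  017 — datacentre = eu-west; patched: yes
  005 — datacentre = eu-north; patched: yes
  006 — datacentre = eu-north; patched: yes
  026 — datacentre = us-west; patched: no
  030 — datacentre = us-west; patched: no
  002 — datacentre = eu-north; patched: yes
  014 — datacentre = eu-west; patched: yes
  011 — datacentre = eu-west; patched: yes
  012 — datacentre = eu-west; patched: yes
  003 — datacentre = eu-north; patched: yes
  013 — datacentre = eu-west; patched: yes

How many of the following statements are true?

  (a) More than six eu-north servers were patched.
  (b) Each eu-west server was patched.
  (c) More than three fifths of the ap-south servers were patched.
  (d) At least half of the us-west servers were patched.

4

(a) eu-north: |A| = 8, |A ∩ B| = 7; needs |A ∩ B| > 6 — true.
(b) eu-west: |A| = 9, |A ∩ B| = 9; needs A ⊆ B, i.e. every element of A is in B (|A ∖ B| = 0) — true.
(c) ap-south: |A| = 6, |A ∩ B| = 4; needs |A ∩ B| / |A| > 3/5 — true.
(d) us-west: |A| = 9, |A ∩ B| = 5; needs |A ∩ B| ≥ |A ∖ B| — true.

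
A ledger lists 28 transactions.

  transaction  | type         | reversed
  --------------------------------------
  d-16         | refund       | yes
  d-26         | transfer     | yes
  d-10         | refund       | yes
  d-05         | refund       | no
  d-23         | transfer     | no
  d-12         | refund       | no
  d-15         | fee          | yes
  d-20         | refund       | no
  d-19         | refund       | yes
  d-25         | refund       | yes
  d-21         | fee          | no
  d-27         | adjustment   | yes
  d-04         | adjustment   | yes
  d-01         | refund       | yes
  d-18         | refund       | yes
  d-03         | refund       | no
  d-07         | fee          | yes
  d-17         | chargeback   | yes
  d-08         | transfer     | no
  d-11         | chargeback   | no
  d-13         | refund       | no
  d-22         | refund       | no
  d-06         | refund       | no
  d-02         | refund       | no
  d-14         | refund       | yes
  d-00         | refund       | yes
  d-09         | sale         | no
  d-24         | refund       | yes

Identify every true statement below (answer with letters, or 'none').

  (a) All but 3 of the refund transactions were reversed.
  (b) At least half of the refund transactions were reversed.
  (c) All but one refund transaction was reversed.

|A| = 17, |A ∩ B| = 9, |A ∖ B| = 8.
(a) |A ∖ B| = 3: fails.
(b) |A ∩ B| ≥ |A ∖ B|: holds.
(c) |A ∖ B| = 1: fails.

(b)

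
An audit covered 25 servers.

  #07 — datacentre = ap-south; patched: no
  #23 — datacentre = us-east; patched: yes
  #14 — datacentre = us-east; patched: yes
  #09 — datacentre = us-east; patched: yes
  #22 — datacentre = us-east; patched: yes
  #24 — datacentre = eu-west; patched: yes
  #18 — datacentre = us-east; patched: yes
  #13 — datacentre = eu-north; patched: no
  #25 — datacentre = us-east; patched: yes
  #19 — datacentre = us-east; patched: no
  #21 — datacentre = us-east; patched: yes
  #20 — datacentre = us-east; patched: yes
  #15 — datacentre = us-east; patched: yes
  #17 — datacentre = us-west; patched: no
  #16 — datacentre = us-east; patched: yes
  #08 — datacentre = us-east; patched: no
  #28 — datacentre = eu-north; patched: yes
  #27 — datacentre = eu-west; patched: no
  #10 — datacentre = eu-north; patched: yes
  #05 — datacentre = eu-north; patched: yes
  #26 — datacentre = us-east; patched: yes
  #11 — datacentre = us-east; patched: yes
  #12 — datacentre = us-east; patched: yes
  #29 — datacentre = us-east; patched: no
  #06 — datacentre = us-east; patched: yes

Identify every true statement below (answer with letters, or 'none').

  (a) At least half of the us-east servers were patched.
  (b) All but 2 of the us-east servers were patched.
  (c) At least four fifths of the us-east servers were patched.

|A| = 17, |A ∩ B| = 14, |A ∖ B| = 3.
(a) |A ∩ B| ≥ |A ∖ B|: holds.
(b) |A ∖ B| = 2: fails.
(c) |A ∩ B| / |A| ≥ 4/5: holds.

(a), (c)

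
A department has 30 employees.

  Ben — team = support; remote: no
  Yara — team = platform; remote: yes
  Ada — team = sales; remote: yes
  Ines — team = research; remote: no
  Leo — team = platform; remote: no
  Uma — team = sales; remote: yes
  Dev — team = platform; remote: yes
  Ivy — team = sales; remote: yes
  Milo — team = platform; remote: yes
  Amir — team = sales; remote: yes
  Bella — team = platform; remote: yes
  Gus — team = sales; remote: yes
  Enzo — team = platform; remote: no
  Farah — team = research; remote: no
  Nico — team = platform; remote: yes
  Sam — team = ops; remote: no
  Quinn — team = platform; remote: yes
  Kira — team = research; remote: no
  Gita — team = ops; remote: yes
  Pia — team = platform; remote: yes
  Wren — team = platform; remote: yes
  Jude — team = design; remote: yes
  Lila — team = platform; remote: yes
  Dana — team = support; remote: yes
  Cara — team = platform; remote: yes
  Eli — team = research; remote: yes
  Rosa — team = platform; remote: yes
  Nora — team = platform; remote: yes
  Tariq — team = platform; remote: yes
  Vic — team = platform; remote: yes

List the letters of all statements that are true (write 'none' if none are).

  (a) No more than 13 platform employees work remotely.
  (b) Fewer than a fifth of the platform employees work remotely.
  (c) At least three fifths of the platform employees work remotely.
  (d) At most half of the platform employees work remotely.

|A| = 16, |A ∩ B| = 14, |A ∖ B| = 2.
(a) |A ∩ B| ≤ 13: fails.
(b) |A ∩ B| / |A| < 1/5: fails.
(c) |A ∩ B| / |A| ≥ 3/5: holds.
(d) |A ∩ B| ≤ |A ∖ B|: fails.

(c)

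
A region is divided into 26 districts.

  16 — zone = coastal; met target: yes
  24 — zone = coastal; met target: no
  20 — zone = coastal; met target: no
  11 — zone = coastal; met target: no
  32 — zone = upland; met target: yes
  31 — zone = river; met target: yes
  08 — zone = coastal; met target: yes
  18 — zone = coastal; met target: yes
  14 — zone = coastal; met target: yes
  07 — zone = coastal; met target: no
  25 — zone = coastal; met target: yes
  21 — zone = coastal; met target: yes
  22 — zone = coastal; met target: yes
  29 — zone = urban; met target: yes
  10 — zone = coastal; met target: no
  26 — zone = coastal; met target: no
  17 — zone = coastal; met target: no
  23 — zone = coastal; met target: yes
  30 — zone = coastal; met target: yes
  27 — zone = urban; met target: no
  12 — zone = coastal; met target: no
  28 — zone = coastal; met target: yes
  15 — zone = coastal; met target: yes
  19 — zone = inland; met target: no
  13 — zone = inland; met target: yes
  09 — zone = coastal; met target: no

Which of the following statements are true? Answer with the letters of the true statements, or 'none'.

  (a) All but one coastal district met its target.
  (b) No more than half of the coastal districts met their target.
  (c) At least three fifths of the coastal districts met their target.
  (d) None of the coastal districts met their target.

|A| = 20, |A ∩ B| = 11, |A ∖ B| = 9.
(a) |A ∖ B| = 1: fails.
(b) |A ∩ B| ≤ |A ∖ B|: fails.
(c) |A ∩ B| / |A| ≥ 3/5: fails.
(d) A ∩ B = ∅ (|A ∩ B| = 0): fails.

none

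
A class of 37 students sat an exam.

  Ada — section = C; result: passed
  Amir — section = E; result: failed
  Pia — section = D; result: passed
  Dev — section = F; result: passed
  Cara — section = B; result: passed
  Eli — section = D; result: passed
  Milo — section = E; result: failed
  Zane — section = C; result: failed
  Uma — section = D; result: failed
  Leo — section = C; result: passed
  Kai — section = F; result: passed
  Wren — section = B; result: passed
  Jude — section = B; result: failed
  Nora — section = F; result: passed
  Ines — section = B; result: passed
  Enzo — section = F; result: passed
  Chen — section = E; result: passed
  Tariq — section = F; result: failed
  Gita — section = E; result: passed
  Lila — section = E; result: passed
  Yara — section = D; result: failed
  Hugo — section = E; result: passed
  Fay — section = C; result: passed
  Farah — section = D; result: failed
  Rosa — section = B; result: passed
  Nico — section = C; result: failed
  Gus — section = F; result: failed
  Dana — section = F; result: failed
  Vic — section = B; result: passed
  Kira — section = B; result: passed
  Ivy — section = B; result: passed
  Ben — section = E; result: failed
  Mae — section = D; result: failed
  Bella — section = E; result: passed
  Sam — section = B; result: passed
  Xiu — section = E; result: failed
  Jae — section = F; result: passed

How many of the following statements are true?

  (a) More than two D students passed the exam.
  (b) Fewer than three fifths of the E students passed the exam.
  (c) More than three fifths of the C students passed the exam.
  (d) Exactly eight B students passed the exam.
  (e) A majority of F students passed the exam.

3

(a) D: |A| = 6, |A ∩ B| = 2; needs |A ∩ B| > 2 — false.
(b) E: |A| = 9, |A ∩ B| = 5; needs |A ∩ B| / |A| < 3/5 — true.
(c) C: |A| = 5, |A ∩ B| = 3; needs |A ∩ B| / |A| > 3/5 — false.
(d) B: |A| = 9, |A ∩ B| = 8; needs |A ∩ B| = 8 — true.
(e) F: |A| = 8, |A ∩ B| = 5; needs |A ∩ B| > |A ∖ B| — true.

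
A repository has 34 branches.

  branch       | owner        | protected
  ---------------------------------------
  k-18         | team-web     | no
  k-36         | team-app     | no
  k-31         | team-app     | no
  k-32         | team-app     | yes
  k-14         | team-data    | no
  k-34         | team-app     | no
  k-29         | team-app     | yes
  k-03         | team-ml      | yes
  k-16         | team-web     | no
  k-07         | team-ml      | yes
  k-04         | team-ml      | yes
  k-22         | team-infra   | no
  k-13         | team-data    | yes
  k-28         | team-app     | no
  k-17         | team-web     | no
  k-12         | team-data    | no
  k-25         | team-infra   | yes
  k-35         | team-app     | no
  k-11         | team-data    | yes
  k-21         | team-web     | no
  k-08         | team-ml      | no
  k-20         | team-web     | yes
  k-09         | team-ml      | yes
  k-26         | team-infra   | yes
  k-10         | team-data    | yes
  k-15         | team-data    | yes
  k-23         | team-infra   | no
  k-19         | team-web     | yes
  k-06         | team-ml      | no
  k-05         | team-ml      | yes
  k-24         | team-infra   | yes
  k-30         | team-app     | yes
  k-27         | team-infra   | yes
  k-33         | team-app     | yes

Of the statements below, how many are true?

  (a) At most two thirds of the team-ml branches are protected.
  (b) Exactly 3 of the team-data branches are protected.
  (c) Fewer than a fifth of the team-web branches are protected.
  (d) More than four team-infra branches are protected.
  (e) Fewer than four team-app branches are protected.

(a) team-ml: |A| = 7, |A ∩ B| = 5; needs |A ∩ B| / |A| ≤ 2/3 — false.
(b) team-data: |A| = 6, |A ∩ B| = 4; needs |A ∩ B| = 3 — false.
(c) team-web: |A| = 6, |A ∩ B| = 2; needs |A ∩ B| / |A| < 1/5 — false.
(d) team-infra: |A| = 6, |A ∩ B| = 4; needs |A ∩ B| > 4 — false.
(e) team-app: |A| = 9, |A ∩ B| = 4; needs |A ∩ B| < 4 — false.

0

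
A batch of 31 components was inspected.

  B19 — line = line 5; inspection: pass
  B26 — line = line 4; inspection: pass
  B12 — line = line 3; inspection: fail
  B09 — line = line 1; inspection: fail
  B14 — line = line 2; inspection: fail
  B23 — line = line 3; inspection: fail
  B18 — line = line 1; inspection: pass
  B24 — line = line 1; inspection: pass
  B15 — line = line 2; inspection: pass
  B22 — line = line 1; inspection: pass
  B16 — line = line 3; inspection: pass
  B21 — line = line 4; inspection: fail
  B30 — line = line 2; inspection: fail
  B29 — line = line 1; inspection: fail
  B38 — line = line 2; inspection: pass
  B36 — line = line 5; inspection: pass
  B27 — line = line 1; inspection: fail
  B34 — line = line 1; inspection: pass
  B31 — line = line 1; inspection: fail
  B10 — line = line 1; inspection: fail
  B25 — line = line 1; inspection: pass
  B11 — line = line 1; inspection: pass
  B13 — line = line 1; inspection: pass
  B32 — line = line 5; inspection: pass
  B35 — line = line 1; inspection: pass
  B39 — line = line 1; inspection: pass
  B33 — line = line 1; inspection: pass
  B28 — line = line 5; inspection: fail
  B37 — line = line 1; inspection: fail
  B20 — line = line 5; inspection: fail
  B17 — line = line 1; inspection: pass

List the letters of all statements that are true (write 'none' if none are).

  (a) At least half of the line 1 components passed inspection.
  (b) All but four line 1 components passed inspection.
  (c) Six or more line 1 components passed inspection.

|A| = 17, |A ∩ B| = 11, |A ∖ B| = 6.
(a) |A ∩ B| ≥ |A ∖ B|: holds.
(b) |A ∖ B| = 4: fails.
(c) |A ∩ B| ≥ 6: holds.

(a), (c)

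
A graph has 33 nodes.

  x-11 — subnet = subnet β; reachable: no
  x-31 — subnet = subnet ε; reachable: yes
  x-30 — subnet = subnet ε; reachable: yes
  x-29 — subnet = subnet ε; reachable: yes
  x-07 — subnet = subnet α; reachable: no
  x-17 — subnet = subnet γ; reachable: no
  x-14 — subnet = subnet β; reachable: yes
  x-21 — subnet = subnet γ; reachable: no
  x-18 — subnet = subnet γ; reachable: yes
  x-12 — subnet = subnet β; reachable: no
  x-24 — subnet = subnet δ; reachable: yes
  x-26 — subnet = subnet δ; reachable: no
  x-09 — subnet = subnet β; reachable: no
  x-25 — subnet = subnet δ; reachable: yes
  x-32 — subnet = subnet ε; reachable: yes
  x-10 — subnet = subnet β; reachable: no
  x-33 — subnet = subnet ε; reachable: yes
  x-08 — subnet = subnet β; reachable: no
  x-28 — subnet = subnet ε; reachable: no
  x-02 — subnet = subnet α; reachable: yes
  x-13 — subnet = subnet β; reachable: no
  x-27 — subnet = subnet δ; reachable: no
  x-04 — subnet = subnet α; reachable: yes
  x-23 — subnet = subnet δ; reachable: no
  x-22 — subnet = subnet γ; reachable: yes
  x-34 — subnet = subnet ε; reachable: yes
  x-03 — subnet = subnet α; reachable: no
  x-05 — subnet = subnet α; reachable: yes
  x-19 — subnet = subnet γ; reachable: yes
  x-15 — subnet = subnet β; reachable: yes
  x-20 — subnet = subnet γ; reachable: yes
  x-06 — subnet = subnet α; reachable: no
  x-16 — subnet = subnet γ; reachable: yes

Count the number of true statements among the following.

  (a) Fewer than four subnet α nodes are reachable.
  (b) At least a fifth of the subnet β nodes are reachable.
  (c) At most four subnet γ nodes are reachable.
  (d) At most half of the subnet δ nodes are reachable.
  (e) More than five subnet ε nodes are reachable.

4

(a) subnet α: |A| = 6, |A ∩ B| = 3; needs |A ∩ B| < 4 — true.
(b) subnet β: |A| = 8, |A ∩ B| = 2; needs |A ∩ B| / |A| ≥ 1/5 — true.
(c) subnet γ: |A| = 7, |A ∩ B| = 5; needs |A ∩ B| ≤ 4 — false.
(d) subnet δ: |A| = 5, |A ∩ B| = 2; needs |A ∩ B| ≤ |A ∖ B| — true.
(e) subnet ε: |A| = 7, |A ∩ B| = 6; needs |A ∩ B| > 5 — true.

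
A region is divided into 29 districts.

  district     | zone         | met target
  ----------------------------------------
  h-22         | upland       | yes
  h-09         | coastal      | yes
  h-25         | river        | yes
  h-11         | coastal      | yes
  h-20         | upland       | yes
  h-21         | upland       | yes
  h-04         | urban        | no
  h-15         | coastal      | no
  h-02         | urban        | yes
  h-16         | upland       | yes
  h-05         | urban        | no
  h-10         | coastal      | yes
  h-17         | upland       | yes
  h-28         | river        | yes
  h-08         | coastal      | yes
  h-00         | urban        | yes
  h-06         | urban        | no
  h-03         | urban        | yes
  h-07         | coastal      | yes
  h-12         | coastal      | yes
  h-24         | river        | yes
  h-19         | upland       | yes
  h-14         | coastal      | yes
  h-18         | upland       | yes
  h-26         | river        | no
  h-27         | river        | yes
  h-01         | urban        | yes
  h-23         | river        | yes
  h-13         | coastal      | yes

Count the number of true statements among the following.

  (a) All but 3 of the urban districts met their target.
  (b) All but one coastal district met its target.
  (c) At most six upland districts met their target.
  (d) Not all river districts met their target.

3

(a) urban: |A| = 7, |A ∩ B| = 4; needs |A ∖ B| = 3 — true.
(b) coastal: |A| = 9, |A ∩ B| = 8; needs |A ∖ B| = 1 — true.
(c) upland: |A| = 7, |A ∩ B| = 7; needs |A ∩ B| ≤ 6 — false.
(d) river: |A| = 6, |A ∩ B| = 5; needs A ⊄ B (|A ∖ B| ≥ 1) — true.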